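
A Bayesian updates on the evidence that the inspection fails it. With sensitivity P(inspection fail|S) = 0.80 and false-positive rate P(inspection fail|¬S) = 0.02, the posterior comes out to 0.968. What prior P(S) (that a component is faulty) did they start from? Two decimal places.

In odds form, posterior odds = prior odds × likelihood ratio, so prior odds = posterior odds ÷ LR.
Posterior odds = 0.968/(1−0.968) = 30.2500. LR = 0.80/0.02 = 40.0000.
Prior odds = 30.2500/40.0000 = 0.7562, so P(S) = 0.7562/(1+0.7562) ≈ 0.43.

P(S) = 0.43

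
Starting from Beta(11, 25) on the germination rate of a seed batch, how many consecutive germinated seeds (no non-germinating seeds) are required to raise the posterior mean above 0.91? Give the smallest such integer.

After k germinated seeds and 0 non-germinating seeds the posterior is Beta(11+k, 25), with mean (11+k)/(11+25+k).
Set (11+k)/(36+k) > 0.91 and solve: k > (0.91·36 − 11)/(1 − 0.91) = 241.778.
The smallest integer exceeding 241.778 is 242, and checking k=242: (253)/(278) = 0.9101 > 0.91.

k = 242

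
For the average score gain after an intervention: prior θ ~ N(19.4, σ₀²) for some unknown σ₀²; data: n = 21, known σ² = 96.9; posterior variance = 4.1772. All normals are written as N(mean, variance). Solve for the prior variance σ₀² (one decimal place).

Posterior precision equals prior precision plus data precision: 1/σ_n² = 1/σ₀² + n/σ².
So 1/σ₀² = 1/4.1772 − 21/96.9 = 0.239395 − 0.216718 = 0.022677.
Hence σ₀² = 1/0.022677 ≈ 44.1.

σ₀² = 44.1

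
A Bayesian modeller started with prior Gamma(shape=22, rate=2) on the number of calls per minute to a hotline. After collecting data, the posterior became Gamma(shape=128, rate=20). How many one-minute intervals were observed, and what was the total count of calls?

Gamma–Poisson conjugacy: posterior shape = α + Σxᵢ, posterior rate = β + n.
Matching: Σxᵢ = 128 − 22 = 106 and n = 20 − 2 = 18.

n = 18 one-minute intervals with total 106 calls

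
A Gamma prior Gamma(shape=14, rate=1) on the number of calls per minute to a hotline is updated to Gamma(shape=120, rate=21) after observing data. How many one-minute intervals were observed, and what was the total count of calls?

n = 20 one-minute intervals with total 106 calls

Gamma–Poisson conjugacy: posterior shape = α + Σxᵢ, posterior rate = β + n.
Matching: Σxᵢ = 120 − 14 = 106 and n = 21 − 1 = 20.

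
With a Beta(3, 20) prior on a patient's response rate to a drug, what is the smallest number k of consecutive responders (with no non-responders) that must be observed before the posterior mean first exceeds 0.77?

k = 64

After k responders and 0 non-responders the posterior is Beta(3+k, 20), with mean (3+k)/(3+20+k).
Set (3+k)/(23+k) > 0.77 and solve: k > (0.77·23 − 3)/(1 − 0.77) = 63.957.
The smallest integer exceeding 63.957 is 64, and checking k=64: (67)/(87) = 0.7701 > 0.77.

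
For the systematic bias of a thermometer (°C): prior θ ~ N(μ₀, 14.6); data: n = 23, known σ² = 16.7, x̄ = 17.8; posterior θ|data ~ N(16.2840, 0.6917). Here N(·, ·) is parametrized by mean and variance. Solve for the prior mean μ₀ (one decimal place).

μ₀ = -14.2

The posterior mean is a precision-weighted average: μ_n = (τ₀μ₀ + τ_data·x̄)/(τ₀+τ_data), with τ₀=1/σ₀² and τ_data=n/σ².
Here τ₀ = 1/14.6 = 0.068493 and τ_data = 23/16.7 = 1.377246, so τ_n = 1.445739.
Rearranging for μ₀: μ₀ = (μ_n·τ_n − τ_data·x̄)/τ₀ = (16.2840·1.445739 − 1.377246·17.8) / 0.068493 = -0.972565/0.068493 ≈ -14.2.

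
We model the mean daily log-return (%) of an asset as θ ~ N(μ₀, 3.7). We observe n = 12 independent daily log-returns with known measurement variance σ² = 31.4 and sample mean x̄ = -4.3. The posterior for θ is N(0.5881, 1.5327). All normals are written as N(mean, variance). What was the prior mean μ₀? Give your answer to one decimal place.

With known observation variance, the Normal–Normal posterior has precision τ_n = τ₀ + n/σ² and mean μ_n = (τ₀μ₀ + (n/σ²)x̄)/τ_n.
Here τ₀ = 1/3.7 = 0.270270 and τ_data = 12/31.4 = 0.382166, so τ_n = 0.652436.
Rearranging for μ₀: μ₀ = (μ_n·τ_n − τ_data·x̄)/τ₀ = (0.5881·0.652436 − 0.382166·-4.3) / 0.270270 = 2.027011/0.270270 ≈ 7.5.

μ₀ = 7.5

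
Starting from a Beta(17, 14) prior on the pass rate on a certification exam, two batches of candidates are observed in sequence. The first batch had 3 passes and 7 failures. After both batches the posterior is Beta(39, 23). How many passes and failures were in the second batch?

19 passes and 2 failures

Because Beta–binomial updating is additive in the counts, the combined data contributed (α_post−α_prior, β_post−β_prior) successes and failures.
Total across both batches: 39−17=22 passes, 23−14=9 failures.
Subtract the first batch: 22−3=19 passes and 9−7=2 failures.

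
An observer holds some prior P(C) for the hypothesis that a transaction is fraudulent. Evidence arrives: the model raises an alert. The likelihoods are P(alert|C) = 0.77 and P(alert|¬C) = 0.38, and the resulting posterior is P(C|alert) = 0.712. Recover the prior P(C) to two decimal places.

Bayes' rule in odds form gives O(C|E) = O(C)·[P(E|C)/P(E|¬C)], hence O(C) = O(C|E)/LR.
Posterior odds = 0.712/(1−0.712) = 2.4722. LR = 0.77/0.38 = 2.0263.
Prior odds = 2.4722/2.0263 = 1.2201, so P(C) = 1.2201/(1+1.2201) ≈ 0.55.

P(C) = 0.55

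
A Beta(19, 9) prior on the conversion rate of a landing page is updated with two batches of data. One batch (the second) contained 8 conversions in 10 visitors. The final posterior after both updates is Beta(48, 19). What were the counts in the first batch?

21 conversions and 8 bounces

Sequential conjugate updates are equivalent to a single update on the pooled data, so total successes = posterior α − prior α and total failures = posterior β − prior β.
Total across both batches: 48−19=29 conversions, 19−9=10 bounces.
Subtract the second batch: 29−8=21 conversions and 10−2=8 bounces.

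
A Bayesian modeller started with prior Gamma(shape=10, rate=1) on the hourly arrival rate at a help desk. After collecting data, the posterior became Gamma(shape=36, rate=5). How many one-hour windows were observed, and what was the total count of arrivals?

Gamma–Poisson conjugacy: posterior shape = α + Σxᵢ, posterior rate = β + n.
Matching: Σxᵢ = 36 − 10 = 26 and n = 5 − 1 = 4.

n = 4 one-hour windows with total 26 arrivals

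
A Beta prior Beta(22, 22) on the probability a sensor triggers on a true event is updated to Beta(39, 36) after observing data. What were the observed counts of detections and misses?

17 detections and 14 misses

Under Beta–binomial conjugacy the posterior parameters are (α+s, β+f).
Match parameters: s=39−22=17, f=36−22=14.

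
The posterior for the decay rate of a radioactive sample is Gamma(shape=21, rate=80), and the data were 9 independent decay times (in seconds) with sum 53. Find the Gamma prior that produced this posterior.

Gamma(shape=12, rate=27)

For an exponential likelihood with a Gamma(α, β) prior on the rate, n observations with total T give posterior Gamma(α+n, β+T).
So α = 21 − 9 = 12 and β = 80 − 53 = 27.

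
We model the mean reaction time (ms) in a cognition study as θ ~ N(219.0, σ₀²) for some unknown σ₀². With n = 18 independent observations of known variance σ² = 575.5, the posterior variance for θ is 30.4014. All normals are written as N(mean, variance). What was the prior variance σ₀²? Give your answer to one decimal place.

Posterior precision equals prior precision plus data precision: 1/σ_n² = 1/σ₀² + n/σ².
So 1/σ₀² = 1/30.4014 − 18/575.5 = 0.032893 − 0.031277 = 0.001616.
Hence σ₀² = 1/0.001616 ≈ 618.8.

σ₀² = 618.8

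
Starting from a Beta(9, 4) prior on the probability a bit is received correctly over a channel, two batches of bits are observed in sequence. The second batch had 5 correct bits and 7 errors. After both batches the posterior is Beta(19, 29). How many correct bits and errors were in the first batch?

Because Beta–binomial updating is additive in the counts, the combined data contributed (α_post−α_prior, β_post−β_prior) successes and failures.
Total across both batches: 19−9=10 correct bits, 29−4=25 errors.
Subtract the second batch: 10−5=5 correct bits and 25−7=18 errors.

5 correct bits and 18 errors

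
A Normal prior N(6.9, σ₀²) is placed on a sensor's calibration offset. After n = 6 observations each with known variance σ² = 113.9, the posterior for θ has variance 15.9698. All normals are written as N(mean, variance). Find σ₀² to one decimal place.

σ₀² = 100.6

For the Normal–Normal model with known σ², precisions add: τ_n = τ₀ + n/σ².
So 1/σ₀² = 1/15.9698 − 6/113.9 = 0.062618 − 0.052678 = 0.009940.
Hence σ₀² = 1/0.009940 ≈ 100.6.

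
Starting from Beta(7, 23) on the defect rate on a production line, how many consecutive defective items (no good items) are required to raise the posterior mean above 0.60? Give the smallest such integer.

After k defective items and 0 good items the posterior is Beta(7+k, 23), with mean (7+k)/(7+23+k).
Set (7+k)/(30+k) > 0.60 and solve: k > (0.60·30 − 7)/(1 − 0.60) = 27.500.
The smallest integer exceeding 27.500 is 28, and checking k=28: (35)/(58) = 0.6034 > 0.60.

k = 28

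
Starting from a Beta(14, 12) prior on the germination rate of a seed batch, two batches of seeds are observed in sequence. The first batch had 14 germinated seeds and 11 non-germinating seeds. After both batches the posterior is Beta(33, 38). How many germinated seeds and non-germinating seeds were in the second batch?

Sequential conjugate updates are equivalent to a single update on the pooled data, so total successes = posterior α − prior α and total failures = posterior β − prior β.
Total across both batches: 33−14=19 germinated seeds, 38−12=26 non-germinating seeds.
Subtract the first batch: 19−14=5 germinated seeds and 26−11=15 non-germinating seeds.

5 germinated seeds and 15 non-germinating seeds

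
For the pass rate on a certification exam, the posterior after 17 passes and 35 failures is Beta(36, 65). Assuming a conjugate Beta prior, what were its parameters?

Beta(19, 30)

Under Beta–binomial conjugacy the posterior parameters are (α+s, β+f).
So α = 36 − 17 = 19 and β = 65 − 35 = 30.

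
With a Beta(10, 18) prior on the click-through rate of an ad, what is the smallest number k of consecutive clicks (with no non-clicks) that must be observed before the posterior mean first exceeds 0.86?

After k clicks and 0 non-clicks the posterior is Beta(10+k, 18), with mean (10+k)/(10+18+k).
Set (10+k)/(28+k) > 0.86 and solve: k > (0.86·28 − 10)/(1 − 0.86) = 100.571.
The smallest integer exceeding 100.571 is 101, and checking k=101: (111)/(129) = 0.8605 > 0.86.

k = 101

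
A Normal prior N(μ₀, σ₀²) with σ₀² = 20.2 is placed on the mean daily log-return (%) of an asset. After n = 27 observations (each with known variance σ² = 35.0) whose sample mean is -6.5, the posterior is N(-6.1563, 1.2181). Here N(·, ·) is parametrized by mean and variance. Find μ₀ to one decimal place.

μ₀ = -0.8

With known observation variance, the Normal–Normal posterior has precision τ_n = τ₀ + n/σ² and mean μ_n = (τ₀μ₀ + (n/σ²)x̄)/τ_n.
Here τ₀ = 1/20.2 = 0.049505 and τ_data = 27/35.0 = 0.771429, so τ_n = 0.820934.
Rearranging for μ₀: μ₀ = (μ_n·τ_n − τ_data·x̄)/τ₀ = (-6.1563·0.820934 − 0.771429·-6.5) / 0.049505 = -0.039627/0.049505 ≈ -0.8.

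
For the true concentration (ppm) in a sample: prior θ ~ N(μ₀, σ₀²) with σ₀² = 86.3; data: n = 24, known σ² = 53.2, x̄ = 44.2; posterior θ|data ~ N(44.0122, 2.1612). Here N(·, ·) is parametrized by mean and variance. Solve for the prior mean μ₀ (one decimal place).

μ₀ = 36.7

With known observation variance, the Normal–Normal posterior has precision τ_n = τ₀ + n/σ² and mean μ_n = (τ₀μ₀ + (n/σ²)x̄)/τ_n.
Here τ₀ = 1/86.3 = 0.011587 and τ_data = 24/53.2 = 0.451128, so τ_n = 0.462715.
Rearranging for μ₀: μ₀ = (μ_n·τ_n − τ_data·x̄)/τ₀ = (44.0122·0.462715 − 0.451128·44.2) / 0.011587 = 0.425248/0.011587 ≈ 36.7.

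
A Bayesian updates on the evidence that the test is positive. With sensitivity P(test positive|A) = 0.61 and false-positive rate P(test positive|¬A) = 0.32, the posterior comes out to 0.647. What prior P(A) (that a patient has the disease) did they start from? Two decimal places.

Bayes' rule in odds form gives O(A|E) = O(A)·[P(E|A)/P(E|¬A)], hence O(A) = O(A|E)/LR.
Posterior odds = 0.647/(1−0.647) = 1.8329. LR = 0.61/0.32 = 1.9062.
Prior odds = 1.8329/1.9062 = 0.9615, so P(A) = 0.9615/(1+0.9615) ≈ 0.49.

P(A) = 0.49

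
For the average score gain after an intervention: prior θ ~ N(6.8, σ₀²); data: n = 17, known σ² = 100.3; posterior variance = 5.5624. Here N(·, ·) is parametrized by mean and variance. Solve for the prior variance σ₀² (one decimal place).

For the Normal–Normal model with known σ², precisions add: τ_n = τ₀ + n/σ².
So 1/σ₀² = 1/5.5624 − 17/100.3 = 0.179779 − 0.169492 = 0.010287.
Hence σ₀² = 1/0.010287 ≈ 97.2.

σ₀² = 97.2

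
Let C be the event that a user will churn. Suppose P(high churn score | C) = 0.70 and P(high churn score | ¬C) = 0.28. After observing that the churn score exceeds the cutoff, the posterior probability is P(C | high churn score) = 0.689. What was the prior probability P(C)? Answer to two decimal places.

P(C) = 0.47

In odds form, posterior odds = prior odds × likelihood ratio, so prior odds = posterior odds ÷ LR.
Posterior odds = 0.689/(1−0.689) = 2.2154. LR = 0.70/0.28 = 2.5000.
Prior odds = 2.2154/2.5000 = 0.8862, so P(C) = 0.8862/(1+0.8862) ≈ 0.47.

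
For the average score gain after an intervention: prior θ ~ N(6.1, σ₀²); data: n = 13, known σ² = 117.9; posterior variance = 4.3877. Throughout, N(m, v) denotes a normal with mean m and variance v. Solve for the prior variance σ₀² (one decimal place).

σ₀² = 8.5

For the Normal–Normal model with known σ², precisions add: τ_n = τ₀ + n/σ².
So 1/σ₀² = 1/4.3877 − 13/117.9 = 0.227910 − 0.110263 = 0.117647.
Hence σ₀² = 1/0.117647 ≈ 8.5.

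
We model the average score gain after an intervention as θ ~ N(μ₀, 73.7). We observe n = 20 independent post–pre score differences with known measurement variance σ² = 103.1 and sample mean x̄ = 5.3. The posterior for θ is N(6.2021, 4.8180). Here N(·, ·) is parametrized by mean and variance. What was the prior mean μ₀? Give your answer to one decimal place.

With known observation variance, the Normal–Normal posterior has precision τ_n = τ₀ + n/σ² and mean μ_n = (τ₀μ₀ + (n/σ²)x̄)/τ_n.
Here τ₀ = 1/73.7 = 0.013569 and τ_data = 20/103.1 = 0.193986, so τ_n = 0.207555.
Rearranging for μ₀: μ₀ = (μ_n·τ_n − τ_data·x̄)/τ₀ = (6.2021·0.207555 − 0.193986·5.3) / 0.013569 = 0.259151/0.013569 ≈ 19.1.

μ₀ = 19.1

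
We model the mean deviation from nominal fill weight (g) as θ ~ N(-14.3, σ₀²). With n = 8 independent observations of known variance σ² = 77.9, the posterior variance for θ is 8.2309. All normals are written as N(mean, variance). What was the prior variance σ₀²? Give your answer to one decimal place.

Posterior precision equals prior precision plus data precision: 1/σ_n² = 1/σ₀² + n/σ².
So 1/σ₀² = 1/8.2309 − 8/77.9 = 0.121493 − 0.102696 = 0.018797.
Hence σ₀² = 1/0.018797 ≈ 53.2.

σ₀² = 53.2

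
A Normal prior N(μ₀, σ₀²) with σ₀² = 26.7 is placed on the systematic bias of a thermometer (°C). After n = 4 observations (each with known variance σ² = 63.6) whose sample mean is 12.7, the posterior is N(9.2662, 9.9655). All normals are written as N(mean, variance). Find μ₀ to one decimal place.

With known observation variance, the Normal–Normal posterior has precision τ_n = τ₀ + n/σ² and mean μ_n = (τ₀μ₀ + (n/σ²)x̄)/τ_n.
Here τ₀ = 1/26.7 = 0.037453 and τ_data = 4/63.6 = 0.062893, so τ_n = 0.100346.
Rearranging for μ₀: μ₀ = (μ_n·τ_n − τ_data·x̄)/τ₀ = (9.2662·0.100346 − 0.062893·12.7) / 0.037453 = 0.131085/0.037453 ≈ 3.5.

μ₀ = 3.5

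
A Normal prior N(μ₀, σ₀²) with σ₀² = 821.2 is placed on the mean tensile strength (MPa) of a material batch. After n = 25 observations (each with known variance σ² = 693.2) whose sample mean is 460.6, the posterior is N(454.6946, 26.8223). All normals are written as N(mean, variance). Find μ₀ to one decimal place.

With known observation variance, the Normal–Normal posterior has precision τ_n = τ₀ + n/σ² and mean μ_n = (τ₀μ₀ + (n/σ²)x̄)/τ_n.
Here τ₀ = 1/821.2 = 0.001218 and τ_data = 25/693.2 = 0.036065, so τ_n = 0.037283.
Rearranging for μ₀: μ₀ = (μ_n·τ_n − τ_data·x̄)/τ₀ = (454.6946·0.037283 − 0.036065·460.6) / 0.001218 = 0.340840/0.001218 ≈ 279.8.

μ₀ = 279.8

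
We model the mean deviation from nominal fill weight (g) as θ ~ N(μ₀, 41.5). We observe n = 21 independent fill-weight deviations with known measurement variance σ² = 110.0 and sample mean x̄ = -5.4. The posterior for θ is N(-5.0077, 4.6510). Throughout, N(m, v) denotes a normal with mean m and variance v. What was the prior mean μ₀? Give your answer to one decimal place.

μ₀ = -1.9

With known observation variance, the Normal–Normal posterior has precision τ_n = τ₀ + n/σ² and mean μ_n = (τ₀μ₀ + (n/σ²)x̄)/τ_n.
Here τ₀ = 1/41.5 = 0.024096 and τ_data = 21/110.0 = 0.190909, so τ_n = 0.215005.
Rearranging for μ₀: μ₀ = (μ_n·τ_n − τ_data·x̄)/τ₀ = (-5.0077·0.215005 − 0.190909·-5.4) / 0.024096 = -0.045772/0.024096 ≈ -1.9.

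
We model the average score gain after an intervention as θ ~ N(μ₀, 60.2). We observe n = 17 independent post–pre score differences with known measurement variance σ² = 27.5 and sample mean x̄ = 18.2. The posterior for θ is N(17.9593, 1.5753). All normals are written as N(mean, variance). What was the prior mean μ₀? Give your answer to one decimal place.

μ₀ = 9.0

With known observation variance, the Normal–Normal posterior has precision τ_n = τ₀ + n/σ² and mean μ_n = (τ₀μ₀ + (n/σ²)x̄)/τ_n.
Here τ₀ = 1/60.2 = 0.016611 and τ_data = 17/27.5 = 0.618182, so τ_n = 0.634793.
Rearranging for μ₀: μ₀ = (μ_n·τ_n − τ_data·x̄)/τ₀ = (17.9593·0.634793 − 0.618182·18.2) / 0.016611 = 0.149526/0.016611 ≈ 9.0.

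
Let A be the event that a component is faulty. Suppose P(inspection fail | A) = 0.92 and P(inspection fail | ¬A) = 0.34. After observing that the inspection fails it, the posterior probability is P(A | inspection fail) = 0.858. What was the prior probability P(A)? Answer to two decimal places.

P(A) = 0.69

Bayes' rule in odds form gives O(A|E) = O(A)·[P(E|A)/P(E|¬A)], hence O(A) = O(A|E)/LR.
Posterior odds = 0.858/(1−0.858) = 6.0423. LR = 0.92/0.34 = 2.7059.
Prior odds = 6.0423/2.7059 = 2.2330, so P(A) = 2.2330/(1+2.2330) ≈ 0.69.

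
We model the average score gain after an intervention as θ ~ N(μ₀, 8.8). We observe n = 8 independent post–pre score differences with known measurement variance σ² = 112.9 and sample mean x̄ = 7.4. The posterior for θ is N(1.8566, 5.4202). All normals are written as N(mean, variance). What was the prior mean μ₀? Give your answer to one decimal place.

μ₀ = -1.6

The posterior mean is a precision-weighted average: μ_n = (τ₀μ₀ + τ_data·x̄)/(τ₀+τ_data), with τ₀=1/σ₀² and τ_data=n/σ².
Here τ₀ = 1/8.8 = 0.113636 and τ_data = 8/112.9 = 0.070859, so τ_n = 0.184495.
Rearranging for μ₀: μ₀ = (μ_n·τ_n − τ_data·x̄)/τ₀ = (1.8566·0.184495 − 0.070859·7.4) / 0.113636 = -0.181823/0.113636 ≈ -1.6.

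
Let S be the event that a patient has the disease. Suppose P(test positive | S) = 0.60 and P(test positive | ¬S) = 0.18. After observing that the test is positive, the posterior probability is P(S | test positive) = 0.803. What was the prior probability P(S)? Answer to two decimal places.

P(S) = 0.55

Bayes' rule in odds form gives O(S|E) = O(S)·[P(E|S)/P(E|¬S)], hence O(S) = O(S|E)/LR.
Posterior odds = 0.803/(1−0.803) = 4.0761. LR = 0.60/0.18 = 3.3333.
Prior odds = 4.0761/3.3333 = 1.2228, so P(S) = 1.2228/(1+1.2228) ≈ 0.55.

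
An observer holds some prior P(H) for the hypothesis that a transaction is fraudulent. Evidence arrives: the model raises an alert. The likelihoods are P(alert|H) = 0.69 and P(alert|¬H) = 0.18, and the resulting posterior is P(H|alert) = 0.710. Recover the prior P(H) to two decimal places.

P(H) = 0.39

In odds form, posterior odds = prior odds × likelihood ratio, so prior odds = posterior odds ÷ LR.
Posterior odds = 0.710/(1−0.710) = 2.4483. LR = 0.69/0.18 = 3.8333.
Prior odds = 2.4483/3.8333 = 0.6387, so P(H) = 0.6387/(1+0.6387) ≈ 0.39.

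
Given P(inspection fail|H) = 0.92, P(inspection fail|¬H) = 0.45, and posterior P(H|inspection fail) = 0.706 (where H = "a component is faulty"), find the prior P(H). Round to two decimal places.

In odds form, posterior odds = prior odds × likelihood ratio, so prior odds = posterior odds ÷ LR.
Posterior odds = 0.706/(1−0.706) = 2.4014. LR = 0.92/0.45 = 2.0444.
Prior odds = 2.4014/2.0444 = 1.1746, so P(H) = 1.1746/(1+1.1746) ≈ 0.54.

P(H) = 0.54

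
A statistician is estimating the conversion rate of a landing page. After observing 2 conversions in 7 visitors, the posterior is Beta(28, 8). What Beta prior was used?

A Beta(α, β) prior with s successes and f failures in binomial data gives a Beta(α+s, β+f) posterior.
Subtract the data counts: 28−2=26, 8−5=3.

Beta(26, 3)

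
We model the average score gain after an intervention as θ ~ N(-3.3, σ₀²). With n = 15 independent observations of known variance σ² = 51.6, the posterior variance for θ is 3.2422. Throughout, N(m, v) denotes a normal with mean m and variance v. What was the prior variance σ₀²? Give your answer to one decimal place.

Posterior precision equals prior precision plus data precision: 1/σ_n² = 1/σ₀² + n/σ².
So 1/σ₀² = 1/3.2422 − 15/51.6 = 0.308433 − 0.290698 = 0.017735.
Hence σ₀² = 1/0.017735 ≈ 56.4.

σ₀² = 56.4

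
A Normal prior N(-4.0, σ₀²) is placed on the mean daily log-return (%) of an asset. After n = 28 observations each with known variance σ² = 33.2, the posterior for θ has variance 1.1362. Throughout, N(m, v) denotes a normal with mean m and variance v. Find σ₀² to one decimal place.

Posterior precision equals prior precision plus data precision: 1/σ_n² = 1/σ₀² + n/σ².
So 1/σ₀² = 1/1.1362 − 28/33.2 = 0.880127 − 0.843373 = 0.036754.
Hence σ₀² = 1/0.036754 ≈ 27.2.

σ₀² = 27.2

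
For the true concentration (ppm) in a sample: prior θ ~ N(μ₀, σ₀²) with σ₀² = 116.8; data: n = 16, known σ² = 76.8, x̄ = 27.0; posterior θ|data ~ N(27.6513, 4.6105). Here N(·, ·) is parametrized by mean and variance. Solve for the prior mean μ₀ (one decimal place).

μ₀ = 43.5

The posterior mean is a precision-weighted average: μ_n = (τ₀μ₀ + τ_data·x̄)/(τ₀+τ_data), with τ₀=1/σ₀² and τ_data=n/σ².
Here τ₀ = 1/116.8 = 0.008562 and τ_data = 16/76.8 = 0.208333, so τ_n = 0.216895.
Rearranging for μ₀: μ₀ = (μ_n·τ_n − τ_data·x̄)/τ₀ = (27.6513·0.216895 − 0.208333·27.0) / 0.008562 = 0.372438/0.008562 ≈ 43.5.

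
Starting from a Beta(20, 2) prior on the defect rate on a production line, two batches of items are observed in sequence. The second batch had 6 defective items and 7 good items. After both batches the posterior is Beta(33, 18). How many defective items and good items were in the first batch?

7 defective items and 9 good items

Because Beta–binomial updating is additive in the counts, the combined data contributed (α_post−α_prior, β_post−β_prior) successes and failures.
Total across both batches: 33−20=13 defective items, 18−2=16 good items.
Subtract the second batch: 13−6=7 defective items and 16−7=9 good items.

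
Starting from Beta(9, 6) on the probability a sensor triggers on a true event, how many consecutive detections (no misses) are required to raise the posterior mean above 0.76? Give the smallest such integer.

k = 11

After k detections and 0 misses the posterior is Beta(9+k, 6), with mean (9+k)/(9+6+k).
Set (9+k)/(15+k) > 0.76 and solve: k > (0.76·15 − 9)/(1 − 0.76) = 10.000.
The smallest integer exceeding 10.000 is 11, and checking k=11: (20)/(26) = 0.7692 > 0.76.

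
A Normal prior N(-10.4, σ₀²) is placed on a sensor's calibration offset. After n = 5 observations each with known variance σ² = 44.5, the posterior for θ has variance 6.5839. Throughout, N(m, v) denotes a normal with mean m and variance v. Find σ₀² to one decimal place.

σ₀² = 25.3

Posterior precision equals prior precision plus data precision: 1/σ_n² = 1/σ₀² + n/σ².
So 1/σ₀² = 1/6.5839 − 5/44.5 = 0.151886 − 0.112360 = 0.039526.
Hence σ₀² = 1/0.039526 ≈ 25.3.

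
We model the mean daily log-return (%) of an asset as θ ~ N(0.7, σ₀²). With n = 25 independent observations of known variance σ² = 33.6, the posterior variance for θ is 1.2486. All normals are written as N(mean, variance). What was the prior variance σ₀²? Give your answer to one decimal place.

Posterior precision equals prior precision plus data precision: 1/σ_n² = 1/σ₀² + n/σ².
So 1/σ₀² = 1/1.2486 − 25/33.6 = 0.800897 − 0.744048 = 0.056849.
Hence σ₀² = 1/0.056849 ≈ 17.6.

σ₀² = 17.6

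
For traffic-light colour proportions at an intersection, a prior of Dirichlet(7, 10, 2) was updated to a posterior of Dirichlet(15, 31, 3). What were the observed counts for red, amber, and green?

For a Dirichlet(α) prior with multinomial counts c, the posterior is Dirichlet(α + c) componentwise.
Counts are posterior − prior componentwise: 15−7=8, 31−10=21, 3−2=1.

counts (8, 21, 1)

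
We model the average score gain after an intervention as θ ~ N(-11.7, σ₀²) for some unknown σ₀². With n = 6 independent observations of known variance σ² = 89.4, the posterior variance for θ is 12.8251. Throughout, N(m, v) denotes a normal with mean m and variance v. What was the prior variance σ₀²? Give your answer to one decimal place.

For the Normal–Normal model with known σ², precisions add: τ_n = τ₀ + n/σ².
So 1/σ₀² = 1/12.8251 − 6/89.4 = 0.077972 − 0.067114 = 0.010858.
Hence σ₀² = 1/0.010858 ≈ 92.1.

σ₀² = 92.1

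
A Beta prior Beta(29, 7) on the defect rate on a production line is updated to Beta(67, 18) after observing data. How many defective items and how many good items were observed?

38 defective items and 11 good items

Beta is conjugate to the binomial likelihood: posterior = Beta(α+s, β+f).
Match parameters: s=67−29=38, f=18−7=11.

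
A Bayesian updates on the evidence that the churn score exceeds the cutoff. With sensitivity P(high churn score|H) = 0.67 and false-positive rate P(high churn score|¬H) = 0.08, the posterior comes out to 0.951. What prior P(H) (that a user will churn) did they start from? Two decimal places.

P(H) = 0.70

In odds form, posterior odds = prior odds × likelihood ratio, so prior odds = posterior odds ÷ LR.
Posterior odds = 0.951/(1−0.951) = 19.4082. LR = 0.67/0.08 = 8.3750.
Prior odds = 19.4082/8.3750 = 2.3174, so P(H) = 2.3174/(1+2.3174) ≈ 0.70.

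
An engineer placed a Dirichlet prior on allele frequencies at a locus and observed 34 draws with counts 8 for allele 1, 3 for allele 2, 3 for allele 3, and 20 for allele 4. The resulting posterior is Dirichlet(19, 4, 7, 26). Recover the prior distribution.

For a Dirichlet(α) prior with multinomial counts c, the posterior is Dirichlet(α + c) componentwise.
Subtract each count from the matching posterior parameter: 19−8=11, 4−3=1, 7−3=4, 26−20=6.

Dirichlet(11, 1, 4, 6)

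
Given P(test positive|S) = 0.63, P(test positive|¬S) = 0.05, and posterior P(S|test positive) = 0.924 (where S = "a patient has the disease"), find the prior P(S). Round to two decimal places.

P(S) = 0.49

Bayes' rule in odds form gives O(S|E) = O(S)·[P(E|S)/P(E|¬S)], hence O(S) = O(S|E)/LR.
Posterior odds = 0.924/(1−0.924) = 12.1579. LR = 0.63/0.05 = 12.6000.
Prior odds = 12.1579/12.6000 = 0.9649, so P(S) = 0.9649/(1+0.9649) ≈ 0.49.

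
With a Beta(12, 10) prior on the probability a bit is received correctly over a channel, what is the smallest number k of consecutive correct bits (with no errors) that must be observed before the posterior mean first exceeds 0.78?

k = 24

After k correct bits and 0 errors the posterior is Beta(12+k, 10), with mean (12+k)/(12+10+k).
Set (12+k)/(22+k) > 0.78 and solve: k > (0.78·22 − 12)/(1 − 0.78) = 23.455.
The smallest integer exceeding 23.455 is 24.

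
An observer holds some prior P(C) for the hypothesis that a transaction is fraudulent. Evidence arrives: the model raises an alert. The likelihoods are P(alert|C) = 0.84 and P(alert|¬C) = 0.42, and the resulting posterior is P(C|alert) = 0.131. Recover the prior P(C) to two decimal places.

Bayes' rule in odds form gives O(C|E) = O(C)·[P(E|C)/P(E|¬C)], hence O(C) = O(C|E)/LR.
Posterior odds = 0.131/(1−0.131) = 0.1507. LR = 0.84/0.42 = 2.0000.
Prior odds = 0.1507/2.0000 = 0.0754, so P(C) = 0.0754/(1+0.0754) ≈ 0.07.

P(C) = 0.07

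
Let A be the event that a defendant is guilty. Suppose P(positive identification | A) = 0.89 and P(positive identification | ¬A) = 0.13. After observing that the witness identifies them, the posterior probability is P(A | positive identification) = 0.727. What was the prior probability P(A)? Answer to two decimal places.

P(A) = 0.28

Bayes' rule in odds form gives O(A|E) = O(A)·[P(E|A)/P(E|¬A)], hence O(A) = O(A|E)/LR.
Posterior odds = 0.727/(1−0.727) = 2.6630. LR = 0.89/0.13 = 6.8462.
Prior odds = 2.6630/6.8462 = 0.3890, so P(A) = 0.3890/(1+0.3890) ≈ 0.28.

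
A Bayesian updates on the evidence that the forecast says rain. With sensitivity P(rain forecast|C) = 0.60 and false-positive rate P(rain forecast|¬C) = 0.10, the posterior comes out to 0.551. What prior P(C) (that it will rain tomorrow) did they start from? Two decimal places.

P(C) = 0.17

In odds form, posterior odds = prior odds × likelihood ratio, so prior odds = posterior odds ÷ LR.
Posterior odds = 0.551/(1−0.551) = 1.2272. LR = 0.60/0.10 = 6.0000.
Prior odds = 1.2272/6.0000 = 0.2045, so P(C) = 0.2045/(1+0.2045) ≈ 0.17.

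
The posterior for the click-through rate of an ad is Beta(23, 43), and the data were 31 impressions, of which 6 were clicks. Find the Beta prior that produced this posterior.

Beta(17, 18)

A Beta(α, β) prior with s successes and f failures in binomial data gives a Beta(α+s, β+f) posterior.
So α = 23 − 6 = 17 and β = 43 − 25 = 18.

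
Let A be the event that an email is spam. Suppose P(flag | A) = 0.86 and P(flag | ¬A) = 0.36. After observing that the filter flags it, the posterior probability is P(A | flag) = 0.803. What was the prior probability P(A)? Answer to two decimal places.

P(A) = 0.63

Bayes' rule in odds form gives O(A|E) = O(A)·[P(E|A)/P(E|¬A)], hence O(A) = O(A|E)/LR.
Posterior odds = 0.803/(1−0.803) = 4.0761. LR = 0.86/0.36 = 2.3889.
Prior odds = 4.0761/2.3889 = 1.7063, so P(A) = 1.7063/(1+1.7063) ≈ 0.63.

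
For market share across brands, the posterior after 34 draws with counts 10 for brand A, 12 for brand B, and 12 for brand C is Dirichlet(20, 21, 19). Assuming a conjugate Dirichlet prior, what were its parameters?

For a Dirichlet(α) prior with multinomial counts c, the posterior is Dirichlet(α + c) componentwise.
Subtract each count from the matching posterior parameter: 20−10=10, 21−12=9, 19−12=7.

Dirichlet(10, 9, 7)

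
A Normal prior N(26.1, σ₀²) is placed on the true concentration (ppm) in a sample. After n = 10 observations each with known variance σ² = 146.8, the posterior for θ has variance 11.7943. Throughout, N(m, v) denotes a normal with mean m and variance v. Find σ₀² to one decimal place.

For the Normal–Normal model with known σ², precisions add: τ_n = τ₀ + n/σ².
So 1/σ₀² = 1/11.7943 − 10/146.8 = 0.084787 − 0.068120 = 0.016667.
Hence σ₀² = 1/0.016667 ≈ 60.0.

σ₀² = 60.0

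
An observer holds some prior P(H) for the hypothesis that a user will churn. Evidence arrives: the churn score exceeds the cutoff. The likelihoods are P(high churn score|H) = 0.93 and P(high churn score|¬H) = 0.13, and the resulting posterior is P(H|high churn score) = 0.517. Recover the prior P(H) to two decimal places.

P(H) = 0.13

Bayes' rule in odds form gives O(H|E) = O(H)·[P(E|H)/P(E|¬H)], hence O(H) = O(H|E)/LR.
Posterior odds = 0.517/(1−0.517) = 1.0704. LR = 0.93/0.13 = 7.1538.
Prior odds = 1.0704/7.1538 = 0.1496, so P(H) = 0.1496/(1+0.1496) ≈ 0.13.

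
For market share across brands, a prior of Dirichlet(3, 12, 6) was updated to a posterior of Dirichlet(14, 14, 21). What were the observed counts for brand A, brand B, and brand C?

counts (11, 2, 15)

For a Dirichlet(α) prior with multinomial counts c, the posterior is Dirichlet(α + c) componentwise.
Counts are posterior − prior componentwise: 14−3=11, 14−12=2, 21−6=15.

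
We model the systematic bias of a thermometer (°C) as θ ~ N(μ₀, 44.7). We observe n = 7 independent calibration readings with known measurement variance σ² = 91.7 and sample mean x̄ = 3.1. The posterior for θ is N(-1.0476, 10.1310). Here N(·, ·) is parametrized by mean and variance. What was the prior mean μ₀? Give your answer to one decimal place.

With known observation variance, the Normal–Normal posterior has precision τ_n = τ₀ + n/σ² and mean μ_n = (τ₀μ₀ + (n/σ²)x̄)/τ_n.
Here τ₀ = 1/44.7 = 0.022371 and τ_data = 7/91.7 = 0.076336, so τ_n = 0.098707.
Rearranging for μ₀: μ₀ = (μ_n·τ_n − τ_data·x̄)/τ₀ = (-1.0476·0.098707 − 0.076336·3.1) / 0.022371 = -0.340047/0.022371 ≈ -15.2.

μ₀ = -15.2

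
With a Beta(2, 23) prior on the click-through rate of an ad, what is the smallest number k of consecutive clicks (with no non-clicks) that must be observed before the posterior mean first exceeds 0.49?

k = 21

After k clicks and 0 non-clicks the posterior is Beta(2+k, 23), with mean (2+k)/(2+23+k).
Set (2+k)/(25+k) > 0.49 and solve: k > (0.49·25 − 2)/(1 − 0.49) = 20.098.
The smallest integer exceeding 20.098 is 21, and checking k=21: (23)/(46) = 0.5000 > 0.49.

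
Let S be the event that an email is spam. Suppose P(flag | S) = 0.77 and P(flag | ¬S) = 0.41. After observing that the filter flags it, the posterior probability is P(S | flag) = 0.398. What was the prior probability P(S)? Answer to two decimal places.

Bayes' rule in odds form gives O(S|E) = O(S)·[P(E|S)/P(E|¬S)], hence O(S) = O(S|E)/LR.
Posterior odds = 0.398/(1−0.398) = 0.6611. LR = 0.77/0.41 = 1.8780.
Prior odds = 0.6611/1.8780 = 0.3520, so P(S) = 0.3520/(1+0.3520) ≈ 0.26.

P(S) = 0.26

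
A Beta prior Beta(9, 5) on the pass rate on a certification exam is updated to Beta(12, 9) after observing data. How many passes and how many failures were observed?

3 passes and 4 failures

Under Beta–binomial conjugacy the posterior parameters are (a+s, b+f).
So s = 12 − 9 = 3 and f = 9 − 5 = 4.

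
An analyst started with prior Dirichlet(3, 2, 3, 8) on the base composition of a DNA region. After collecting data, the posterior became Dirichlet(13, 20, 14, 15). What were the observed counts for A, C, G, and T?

counts (10, 18, 11, 7)

For a Dirichlet(α) prior with multinomial counts c, the posterior is Dirichlet(α + c) componentwise.
Counts are posterior − prior componentwise: 13−3=10, 20−2=18, 14−3=11, 15−8=7.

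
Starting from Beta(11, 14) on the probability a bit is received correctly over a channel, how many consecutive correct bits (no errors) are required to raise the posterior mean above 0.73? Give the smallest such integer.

k = 27

After k correct bits and 0 errors the posterior is Beta(11+k, 14), with mean (11+k)/(11+14+k).
Set (11+k)/(25+k) > 0.73 and solve: k > (0.73·25 − 11)/(1 − 0.73) = 26.852.
The smallest integer exceeding 26.852 is 27.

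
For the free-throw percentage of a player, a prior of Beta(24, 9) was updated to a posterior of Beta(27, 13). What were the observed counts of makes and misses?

Beta is conjugate to the binomial likelihood: posterior = Beta(a+s, b+f).
Match parameters: s=27−24=3, f=13−9=4.

3 makes and 4 misses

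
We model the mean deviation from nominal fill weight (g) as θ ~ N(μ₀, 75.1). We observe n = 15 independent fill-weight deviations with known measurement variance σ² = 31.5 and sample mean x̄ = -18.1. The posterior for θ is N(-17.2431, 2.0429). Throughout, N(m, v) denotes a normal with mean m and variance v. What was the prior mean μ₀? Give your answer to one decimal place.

The posterior mean is a precision-weighted average: μ_n = (τ₀μ₀ + τ_data·x̄)/(τ₀+τ_data), with τ₀=1/σ₀² and τ_data=n/σ².
Here τ₀ = 1/75.1 = 0.013316 and τ_data = 15/31.5 = 0.476190, so τ_n = 0.489506.
Rearranging for μ₀: μ₀ = (μ_n·τ_n − τ_data·x̄)/τ₀ = (-17.2431·0.489506 − 0.476190·-18.1) / 0.013316 = 0.178438/0.013316 ≈ 13.4.

μ₀ = 13.4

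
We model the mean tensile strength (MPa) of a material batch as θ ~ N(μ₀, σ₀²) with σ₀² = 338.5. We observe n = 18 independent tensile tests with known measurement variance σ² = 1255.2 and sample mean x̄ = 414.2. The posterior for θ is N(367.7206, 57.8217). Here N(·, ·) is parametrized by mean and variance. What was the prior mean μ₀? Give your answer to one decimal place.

The posterior mean is a precision-weighted average: μ_n = (τ₀μ₀ + τ_data·x̄)/(τ₀+τ_data), with τ₀=1/σ₀² and τ_data=n/σ².
Here τ₀ = 1/338.5 = 0.002954 and τ_data = 18/1255.2 = 0.014340, so τ_n = 0.017294.
Rearranging for μ₀: μ₀ = (μ_n·τ_n − τ_data·x̄)/τ₀ = (367.7206·0.017294 − 0.014340·414.2) / 0.002954 = 0.419732/0.002954 ≈ 142.1.

μ₀ = 142.1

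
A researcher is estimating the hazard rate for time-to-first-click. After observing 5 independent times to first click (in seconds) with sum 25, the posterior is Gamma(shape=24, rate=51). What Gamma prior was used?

Gamma–exponential conjugacy: posterior shape = α + n, posterior rate = β + Σtᵢ.
So α = 24 − 5 = 19 and β = 51 − 25 = 26.

Gamma(shape=19, rate=26)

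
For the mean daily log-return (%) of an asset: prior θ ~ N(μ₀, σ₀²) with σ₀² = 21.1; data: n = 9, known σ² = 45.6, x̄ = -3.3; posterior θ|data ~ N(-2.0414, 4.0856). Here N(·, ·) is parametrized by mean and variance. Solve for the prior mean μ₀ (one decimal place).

With known observation variance, the Normal–Normal posterior has precision τ_n = τ₀ + n/σ² and mean μ_n = (τ₀μ₀ + (n/σ²)x̄)/τ_n.
Here τ₀ = 1/21.1 = 0.047393 and τ_data = 9/45.6 = 0.197368, so τ_n = 0.244761.
Rearranging for μ₀: μ₀ = (μ_n·τ_n − τ_data·x̄)/τ₀ = (-2.0414·0.244761 − 0.197368·-3.3) / 0.047393 = 0.151659/0.047393 ≈ 3.2.

μ₀ = 3.2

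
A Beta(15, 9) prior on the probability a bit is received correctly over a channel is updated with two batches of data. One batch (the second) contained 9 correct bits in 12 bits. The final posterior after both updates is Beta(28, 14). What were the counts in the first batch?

Because Beta–binomial updating is additive in the counts, the combined data contributed (α_post−α_prior, β_post−β_prior) successes and failures.
Total across both batches: 28−15=13 correct bits, 14−9=5 errors.
Subtract the second batch: 13−9=4 correct bits and 5−3=2 errors.

4 correct bits and 2 errors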